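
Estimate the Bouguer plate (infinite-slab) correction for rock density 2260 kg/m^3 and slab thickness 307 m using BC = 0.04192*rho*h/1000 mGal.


BC = 0.04192 * rho * h / 1000
= 0.04192 * 2260 * 307 / 1000
= 29.0849 mGal

29.0849


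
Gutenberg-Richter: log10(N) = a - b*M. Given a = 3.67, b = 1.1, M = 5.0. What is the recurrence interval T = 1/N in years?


log10(N) = 3.67 - 1.1*5.0 = -1.83
N = 10^-1.83 = 0.014791
T = 1/N = 1/0.014791 = 67.6083 years

67.6083


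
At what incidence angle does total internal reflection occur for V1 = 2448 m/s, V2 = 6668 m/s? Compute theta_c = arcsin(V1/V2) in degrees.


V1/V2 = 2448/6668 = 0.367127
theta_c = arcsin(0.367127) = 21.5385 degrees

21.5385


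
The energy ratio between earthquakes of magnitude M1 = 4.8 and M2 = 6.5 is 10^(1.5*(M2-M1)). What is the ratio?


M2 - M1 = 6.5 - 4.8 = 1.7
1.5 * 1.7 = 2.55
ratio = 10^2.55 = 354.81

354.81


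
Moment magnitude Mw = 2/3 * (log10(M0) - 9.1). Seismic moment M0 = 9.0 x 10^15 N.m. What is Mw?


log10(M0) = log10(9.0 x 10^15) = 15.9542
Mw = 2/3 * (15.9542 - 9.1)
= 2/3 * 6.8542
= 4.57

4.57


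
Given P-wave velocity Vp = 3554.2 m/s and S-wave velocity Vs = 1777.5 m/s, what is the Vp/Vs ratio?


Vp/Vs = 3554.2 / 1777.5
= 1.9995

1.9995


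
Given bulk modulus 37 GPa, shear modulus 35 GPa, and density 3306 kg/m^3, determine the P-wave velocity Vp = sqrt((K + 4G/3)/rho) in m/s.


First compute the effective modulus:
K + 4G/3 = 37e9 + 4*35e9/3 = 83666666666.67 Pa
Then divide by density:
83666666666.67 / 3306 = 25307521.6778 Pa/(kg/m^3)
Take the square root:
Vp = sqrt(25307521.6778) = 5030.66 m/s

5030.66


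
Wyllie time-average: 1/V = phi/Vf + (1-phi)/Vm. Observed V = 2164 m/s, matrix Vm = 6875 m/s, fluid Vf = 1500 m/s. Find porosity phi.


1/V - 1/Vm = 1/2164 - 1/6875 = 0.00031665
1/Vf - 1/Vm = 1/1500 - 1/6875 = 0.00052121
phi = 0.00031665 / 0.00052121 = 0.6075

0.6075


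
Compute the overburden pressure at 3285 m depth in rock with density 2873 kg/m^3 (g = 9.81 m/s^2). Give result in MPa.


P = rho * g * z / 1e6
= 2873 * 9.81 * 3285 / 1e6
= 92584867.05 / 1e6
= 92.5849 MPa

92.5849


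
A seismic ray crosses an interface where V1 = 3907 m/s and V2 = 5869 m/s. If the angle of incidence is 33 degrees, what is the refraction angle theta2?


sin(theta1) = sin(33 deg) = 0.544639
sin(theta2) = V2/V1 * sin(theta1) = 5869/3907 * 0.544639 = 0.818143
theta2 = arcsin(0.818143) = 54.8994 degrees

54.8994


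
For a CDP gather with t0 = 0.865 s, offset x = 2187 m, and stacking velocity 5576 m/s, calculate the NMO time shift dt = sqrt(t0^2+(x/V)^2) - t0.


x/Vnmo = 2187/5576 = 0.392217
(x/Vnmo)^2 = 0.153834
t0^2 = 0.748225
sqrt(0.748225 + 0.153834) = 0.949768
dt = 0.949768 - 0.865 = 0.084768

0.084768


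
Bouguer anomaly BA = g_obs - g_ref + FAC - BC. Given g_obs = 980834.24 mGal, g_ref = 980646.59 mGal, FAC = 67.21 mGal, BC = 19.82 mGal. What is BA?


BA = g_obs - g_ref + FAC - BC
= 980834.24 - 980646.59 + 67.21 - 19.82
= 235.04 mGal

235.04


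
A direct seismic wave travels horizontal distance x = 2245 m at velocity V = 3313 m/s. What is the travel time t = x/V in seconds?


t = x / V
= 2245 / 3313
= 0.6776 s

0.6776


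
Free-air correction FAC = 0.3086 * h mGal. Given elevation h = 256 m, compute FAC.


FAC = 0.3086 * h
= 0.3086 * 256
= 79.0016 mGal

79.0016


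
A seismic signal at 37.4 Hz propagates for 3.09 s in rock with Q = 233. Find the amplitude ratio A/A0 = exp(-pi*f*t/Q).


pi*f*t/Q = pi*37.4*3.09/233 = 1.558203
A/A0 = exp(-1.558203) = 0.210514

0.210514


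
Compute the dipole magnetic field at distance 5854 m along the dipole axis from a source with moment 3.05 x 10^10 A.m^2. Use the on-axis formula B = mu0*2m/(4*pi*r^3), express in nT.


m = 3.05 x 10^10 = 30500000000 A.m^2
2m = 61000000000 A.m^2
r^3 = 5854^3 = 200612575864
B = (4pi*10^-7) * 61000000000 / (4*pi * 200612575864) * 1e9
= 76654.860748 / 2520971978208.27 * 1e9
= 30.4069 nT

30.4069


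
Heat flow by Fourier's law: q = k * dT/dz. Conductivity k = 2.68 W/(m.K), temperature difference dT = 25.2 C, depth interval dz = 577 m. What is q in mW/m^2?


q = k * dT / dz * 1000
= 2.68 * 25.2 / 577 * 1000
= 0.117047 * 1000
= 117.0468 mW/m^2

117.0468


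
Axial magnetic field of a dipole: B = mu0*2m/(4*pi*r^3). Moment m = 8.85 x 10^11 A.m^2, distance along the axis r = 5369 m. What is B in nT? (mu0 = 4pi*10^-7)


m = 8.85 x 10^11 = 885000000000 A.m^2
2m = 1770000000000 A.m^2
r^3 = 5369^3 = 154767658409
B = (4pi*10^-7) * 1770000000000 / (4*pi * 154767658409) * 1e9
= 2224247.598742 / 1944867754684.04 * 1e9
= 1143.6498 nT

1143.6498


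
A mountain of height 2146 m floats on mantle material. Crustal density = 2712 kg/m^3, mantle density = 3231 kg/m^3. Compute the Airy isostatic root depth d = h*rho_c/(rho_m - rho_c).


rho_m - rho_c = 3231 - 2712 = 519
d = 2146 * 2712 / 519
= 5819952 / 519
= 11213.78 m

11213.78


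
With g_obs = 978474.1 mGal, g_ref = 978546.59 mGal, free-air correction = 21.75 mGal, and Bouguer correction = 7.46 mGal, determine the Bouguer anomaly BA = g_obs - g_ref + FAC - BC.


BA = g_obs - g_ref + FAC - BC
= 978474.1 - 978546.59 + 21.75 - 7.46
= -58.2 mGal

-58.2


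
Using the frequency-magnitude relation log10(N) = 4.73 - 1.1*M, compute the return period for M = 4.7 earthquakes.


log10(N) = 4.73 - 1.1*4.7 = -0.44
N = 10^-0.44 = 0.363078
T = 1/N = 1/0.363078 = 2.7542 years

2.7542


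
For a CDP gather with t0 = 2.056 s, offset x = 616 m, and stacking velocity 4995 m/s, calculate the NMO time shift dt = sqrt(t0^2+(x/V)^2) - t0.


x/Vnmo = 616/4995 = 0.123323
(x/Vnmo)^2 = 0.015209
t0^2 = 4.227136
sqrt(4.227136 + 0.015209) = 2.059695
dt = 2.059695 - 2.056 = 0.003695

0.003695


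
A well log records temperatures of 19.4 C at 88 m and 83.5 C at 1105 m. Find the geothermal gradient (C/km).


dT = 83.5 - 19.4 = 64.1 C
dz = 1105 - 88 = 1017 m
gradient = dT/dz * 1000 = 64.1/1017 * 1000 = 63.0285 C/km

63.0285


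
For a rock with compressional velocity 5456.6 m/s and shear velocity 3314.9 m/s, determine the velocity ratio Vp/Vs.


Vp/Vs = 5456.6 / 3314.9
= 1.6461

1.6461


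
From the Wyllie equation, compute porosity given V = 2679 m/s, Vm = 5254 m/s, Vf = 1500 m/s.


1/V - 1/Vm = 1/2679 - 1/5254 = 0.00018294
1/Vf - 1/Vm = 1/1500 - 1/5254 = 0.00047634
phi = 0.00018294 / 0.00047634 = 0.3841

0.3841


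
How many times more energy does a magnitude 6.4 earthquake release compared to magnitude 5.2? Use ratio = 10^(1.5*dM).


M2 - M1 = 6.4 - 5.2 = 1.2
1.5 * 1.2 = 1.8
ratio = 10^1.8 = 63.1

63.1


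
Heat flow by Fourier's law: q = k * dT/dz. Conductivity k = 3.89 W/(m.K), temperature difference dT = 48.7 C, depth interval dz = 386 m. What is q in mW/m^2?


q = k * dT / dz * 1000
= 3.89 * 48.7 / 386 * 1000
= 0.490785 * 1000
= 490.785 mW/m^2

490.785


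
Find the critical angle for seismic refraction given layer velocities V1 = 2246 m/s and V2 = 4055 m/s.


V1/V2 = 2246/4055 = 0.553884
theta_c = arcsin(0.553884) = 33.6339 degrees

33.6339


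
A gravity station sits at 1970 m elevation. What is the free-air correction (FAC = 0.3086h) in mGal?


FAC = 0.3086 * h
= 0.3086 * 1970
= 607.942 mGal

607.942


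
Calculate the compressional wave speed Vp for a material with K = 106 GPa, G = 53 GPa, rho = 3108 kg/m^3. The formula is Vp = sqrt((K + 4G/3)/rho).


First compute the effective modulus:
K + 4G/3 = 106e9 + 4*53e9/3 = 176666666666.67 Pa
Then divide by density:
176666666666.67 / 3108 = 56842556.8426 Pa/(kg/m^3)
Take the square root:
Vp = sqrt(56842556.8426) = 7539.4 m/s

7539.4


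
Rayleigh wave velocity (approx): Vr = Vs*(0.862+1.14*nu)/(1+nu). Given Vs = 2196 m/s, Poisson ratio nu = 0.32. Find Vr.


Numerator factor = 0.862 + 1.14*0.32 = 1.2268
Denominator = 1 + 0.32 = 1.32
Vr = 2196 * 1.2268 / 1.32 = 2040.95 m/s

2040.95


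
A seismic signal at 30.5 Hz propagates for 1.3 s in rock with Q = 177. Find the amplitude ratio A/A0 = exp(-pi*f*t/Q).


pi*f*t/Q = pi*30.5*1.3/177 = 0.703752
A/A0 = exp(-0.703752) = 0.494725

0.494725


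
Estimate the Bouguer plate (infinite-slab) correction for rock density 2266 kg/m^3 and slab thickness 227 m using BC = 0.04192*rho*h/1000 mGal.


BC = 0.04192 * rho * h / 1000
= 0.04192 * 2266 * 227 / 1000
= 21.5629 mGal

21.5629


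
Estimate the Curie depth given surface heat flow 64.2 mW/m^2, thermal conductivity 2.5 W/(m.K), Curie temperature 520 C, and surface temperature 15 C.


T_Curie - T_surf = 520 - 15 = 505 C
Convert q to W/m^2: 64.2 mW/m^2 = 0.0642 W/m^2
d = 505 * 2.5 / 0.0642 = 19665.11 m

19665.11


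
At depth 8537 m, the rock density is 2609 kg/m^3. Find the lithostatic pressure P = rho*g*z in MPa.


P = rho * g * z / 1e6
= 2609 * 9.81 * 8537 / 1e6
= 218498453.73 / 1e6
= 218.4985 MPa

218.4985


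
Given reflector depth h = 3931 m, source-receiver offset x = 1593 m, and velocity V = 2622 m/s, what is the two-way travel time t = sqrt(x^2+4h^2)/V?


x^2 + 4h^2 = 1593^2 + 4*3931^2 = 2537649 + 61811044 = 64348693
sqrt(64348693) = 8021.7637
t = 8021.7637 / 2622 = 3.0594 s

3.0594


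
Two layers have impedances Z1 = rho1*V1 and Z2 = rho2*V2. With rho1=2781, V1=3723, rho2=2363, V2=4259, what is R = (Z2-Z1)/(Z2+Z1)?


Z1 = 2781 * 3723 = 10353663
Z2 = 2363 * 4259 = 10064017
R = (10064017 - 10353663) / (10064017 + 10353663) = -289646 / 20417680 = -0.0142

-0.0142


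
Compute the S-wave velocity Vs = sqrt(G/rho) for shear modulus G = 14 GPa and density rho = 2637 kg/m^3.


Convert G to Pa: G = 14e9 Pa
Compute G/rho = 14e9 / 2637 = 5309063.3295
Vs = sqrt(5309063.3295) = 2304.14 m/s

2304.14


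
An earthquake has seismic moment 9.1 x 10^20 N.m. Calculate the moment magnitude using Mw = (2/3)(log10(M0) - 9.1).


log10(M0) = log10(9.1 x 10^20) = 20.959
Mw = 2/3 * (20.959 - 9.1)
= 2/3 * 11.859
= 7.91

7.91


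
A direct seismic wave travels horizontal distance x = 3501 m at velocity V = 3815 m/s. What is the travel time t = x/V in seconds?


t = x / V
= 3501 / 3815
= 0.9177 s

0.9177


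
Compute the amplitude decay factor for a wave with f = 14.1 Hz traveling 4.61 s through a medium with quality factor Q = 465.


pi*f*t/Q = pi*14.1*4.61/465 = 0.439154
A/A0 = exp(-0.439154) = 0.644581

0.644581


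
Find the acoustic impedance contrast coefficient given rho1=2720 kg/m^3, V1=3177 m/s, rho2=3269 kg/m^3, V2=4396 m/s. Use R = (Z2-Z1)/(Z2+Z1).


Z1 = 2720 * 3177 = 8641440
Z2 = 3269 * 4396 = 14370524
R = (14370524 - 8641440) / (14370524 + 8641440) = 5729084 / 23011964 = 0.249

0.249


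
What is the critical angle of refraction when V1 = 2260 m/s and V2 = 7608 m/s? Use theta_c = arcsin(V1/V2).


V1/V2 = 2260/7608 = 0.297056
theta_c = arcsin(0.297056) = 17.2808 degrees

17.2808


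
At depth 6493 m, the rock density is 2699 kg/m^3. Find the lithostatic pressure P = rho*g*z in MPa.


P = rho * g * z / 1e6
= 2699 * 9.81 * 6493 / 1e6
= 171916394.67 / 1e6
= 171.9164 MPa

171.9164


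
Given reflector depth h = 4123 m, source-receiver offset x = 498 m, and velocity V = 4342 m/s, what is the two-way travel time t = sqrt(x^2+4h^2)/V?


x^2 + 4h^2 = 498^2 + 4*4123^2 = 248004 + 67996516 = 68244520
sqrt(68244520) = 8261.0241
t = 8261.0241 / 4342 = 1.9026 s

1.9026


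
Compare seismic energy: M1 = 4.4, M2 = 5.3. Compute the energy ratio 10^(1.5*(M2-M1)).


M2 - M1 = 5.3 - 4.4 = 0.9
1.5 * 0.9 = 1.35
ratio = 10^1.35 = 22.39

22.39


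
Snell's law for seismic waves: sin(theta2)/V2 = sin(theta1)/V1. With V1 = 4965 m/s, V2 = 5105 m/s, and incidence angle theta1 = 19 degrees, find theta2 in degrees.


sin(theta1) = sin(19 deg) = 0.325568
sin(theta2) = V2/V1 * sin(theta1) = 5105/4965 * 0.325568 = 0.334748
theta2 = arcsin(0.334748) = 19.5572 degrees

19.5572


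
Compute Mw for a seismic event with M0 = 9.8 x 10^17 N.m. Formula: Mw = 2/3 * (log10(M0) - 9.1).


log10(M0) = log10(9.8 x 10^17) = 17.9912
Mw = 2/3 * (17.9912 - 9.1)
= 2/3 * 8.8912
= 5.93

5.93


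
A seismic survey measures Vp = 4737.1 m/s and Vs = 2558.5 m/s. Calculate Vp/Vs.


Vp/Vs = 4737.1 / 2558.5
= 1.8515

1.8515


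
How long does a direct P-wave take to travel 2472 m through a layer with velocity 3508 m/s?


t = x / V
= 2472 / 3508
= 0.7047 s

0.7047


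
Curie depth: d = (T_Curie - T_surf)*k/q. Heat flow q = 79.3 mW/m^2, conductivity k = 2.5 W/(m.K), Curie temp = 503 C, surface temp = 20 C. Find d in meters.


T_Curie - T_surf = 503 - 20 = 483 C
Convert q to W/m^2: 79.3 mW/m^2 = 0.0793 W/m^2
d = 483 * 2.5 / 0.0793 = 15226.99 m

15226.99


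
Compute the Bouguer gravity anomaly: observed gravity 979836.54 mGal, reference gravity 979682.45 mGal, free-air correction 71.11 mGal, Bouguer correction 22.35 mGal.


BA = g_obs - g_ref + FAC - BC
= 979836.54 - 979682.45 + 71.11 - 22.35
= 202.85 mGal

202.85


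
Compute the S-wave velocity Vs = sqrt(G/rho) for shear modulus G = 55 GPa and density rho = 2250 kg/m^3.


Convert G to Pa: G = 55e9 Pa
Compute G/rho = 55e9 / 2250 = 24444444.4444
Vs = sqrt(24444444.4444) = 4944.13 m/s

4944.13


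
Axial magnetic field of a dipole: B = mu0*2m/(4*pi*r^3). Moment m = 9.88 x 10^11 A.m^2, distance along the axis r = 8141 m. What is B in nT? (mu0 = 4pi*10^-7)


m = 9.88 x 10^11 = 988000000000 A.m^2
2m = 1976000000000 A.m^2
r^3 = 8141^3 = 539551947221
B = (4pi*10^-7) * 1976000000000 / (4*pi * 539551947221) * 1e9
= 2483114.833397 / 6780209734478.25 * 1e9
= 366.2298 nT

366.2298


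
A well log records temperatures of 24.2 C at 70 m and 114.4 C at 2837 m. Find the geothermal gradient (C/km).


dT = 114.4 - 24.2 = 90.2 C
dz = 2837 - 70 = 2767 m
gradient = dT/dz * 1000 = 90.2/2767 * 1000 = 32.5985 C/km

32.5985


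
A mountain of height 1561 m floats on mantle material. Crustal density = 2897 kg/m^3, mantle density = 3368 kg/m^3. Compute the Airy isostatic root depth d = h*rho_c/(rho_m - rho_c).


rho_m - rho_c = 3368 - 2897 = 471
d = 1561 * 2897 / 471
= 4522217 / 471
= 9601.31 m

9601.31


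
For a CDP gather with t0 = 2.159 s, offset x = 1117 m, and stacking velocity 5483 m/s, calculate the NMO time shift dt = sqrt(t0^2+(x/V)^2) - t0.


x/Vnmo = 1117/5483 = 0.203721
(x/Vnmo)^2 = 0.041502
t0^2 = 4.661281
sqrt(4.661281 + 0.041502) = 2.16859
dt = 2.16859 - 2.159 = 0.00959

0.00959


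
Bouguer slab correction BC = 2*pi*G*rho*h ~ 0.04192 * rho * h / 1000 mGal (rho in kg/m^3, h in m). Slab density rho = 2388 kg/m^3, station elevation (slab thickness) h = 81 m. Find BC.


BC = 0.04192 * rho * h / 1000
= 0.04192 * 2388 * 81 / 1000
= 8.1085 mGal

8.1085


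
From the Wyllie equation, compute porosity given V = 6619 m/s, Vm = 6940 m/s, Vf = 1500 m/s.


1/V - 1/Vm = 1/6619 - 1/6940 = 6.99e-06
1/Vf - 1/Vm = 1/1500 - 1/6940 = 0.00052257
phi = 6.99e-06 / 0.00052257 = 0.0134

0.0134


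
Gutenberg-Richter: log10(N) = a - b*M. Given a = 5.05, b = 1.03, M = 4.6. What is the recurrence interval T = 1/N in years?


log10(N) = 5.05 - 1.03*4.6 = 0.312
N = 10^0.312 = 2.051162
T = 1/N = 1/2.051162 = 0.4875 years

0.4875


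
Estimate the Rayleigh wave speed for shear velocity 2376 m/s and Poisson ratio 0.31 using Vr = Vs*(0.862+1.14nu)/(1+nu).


Numerator factor = 0.862 + 1.14*0.31 = 1.2154
Denominator = 1 + 0.31 = 1.31
Vr = 2376 * 1.2154 / 1.31 = 2204.42 m/s

2204.42


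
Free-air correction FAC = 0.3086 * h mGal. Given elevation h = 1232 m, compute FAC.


FAC = 0.3086 * h
= 0.3086 * 1232
= 380.1952 mGal

380.1952


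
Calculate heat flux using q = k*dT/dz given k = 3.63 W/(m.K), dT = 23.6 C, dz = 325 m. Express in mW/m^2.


q = k * dT / dz * 1000
= 3.63 * 23.6 / 325 * 1000
= 0.263594 * 1000
= 263.5938 mW/m^2

263.5938


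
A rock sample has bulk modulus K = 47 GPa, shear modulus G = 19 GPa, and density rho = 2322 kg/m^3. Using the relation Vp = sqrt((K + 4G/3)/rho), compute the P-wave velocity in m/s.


First compute the effective modulus:
K + 4G/3 = 47e9 + 4*19e9/3 = 72333333333.33 Pa
Then divide by density:
72333333333.33 / 2322 = 31151306.3451 Pa/(kg/m^3)
Take the square root:
Vp = sqrt(31151306.3451) = 5581.34 m/s

5581.34


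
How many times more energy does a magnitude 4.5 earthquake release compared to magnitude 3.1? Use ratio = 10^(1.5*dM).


M2 - M1 = 4.5 - 3.1 = 1.4
1.5 * 1.4 = 2.1
ratio = 10^2.1 = 125.89

125.89


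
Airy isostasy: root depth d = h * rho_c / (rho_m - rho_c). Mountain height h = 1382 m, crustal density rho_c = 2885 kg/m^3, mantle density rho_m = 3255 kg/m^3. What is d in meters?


rho_m - rho_c = 3255 - 2885 = 370
d = 1382 * 2885 / 370
= 3987070 / 370
= 10775.86 m

10775.86


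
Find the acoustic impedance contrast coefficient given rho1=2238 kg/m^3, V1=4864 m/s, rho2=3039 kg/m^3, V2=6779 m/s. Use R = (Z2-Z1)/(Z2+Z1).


Z1 = 2238 * 4864 = 10885632
Z2 = 3039 * 6779 = 20601381
R = (20601381 - 10885632) / (20601381 + 10885632) = 9715749 / 31487013 = 0.3086

0.3086


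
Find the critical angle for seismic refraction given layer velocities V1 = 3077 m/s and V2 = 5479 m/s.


V1/V2 = 3077/5479 = 0.561599
theta_c = arcsin(0.561599) = 34.1664 degrees

34.1664


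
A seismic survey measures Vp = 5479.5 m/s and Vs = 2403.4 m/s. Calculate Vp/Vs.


Vp/Vs = 5479.5 / 2403.4
= 2.2799

2.2799


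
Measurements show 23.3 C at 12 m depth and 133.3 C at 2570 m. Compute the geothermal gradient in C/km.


dT = 133.3 - 23.3 = 110.0 C
dz = 2570 - 12 = 2558 m
gradient = dT/dz * 1000 = 110.0/2558 * 1000 = 43.0023 C/km

43.0023


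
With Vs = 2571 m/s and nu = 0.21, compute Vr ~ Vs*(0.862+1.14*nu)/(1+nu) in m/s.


Numerator factor = 0.862 + 1.14*0.21 = 1.1014
Denominator = 1 + 0.21 = 1.21
Vr = 2571 * 1.1014 / 1.21 = 2340.25 m/s

2340.25


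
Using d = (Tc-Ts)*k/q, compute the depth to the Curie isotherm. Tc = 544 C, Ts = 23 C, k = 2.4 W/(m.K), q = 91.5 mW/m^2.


T_Curie - T_surf = 544 - 23 = 521 C
Convert q to W/m^2: 91.5 mW/m^2 = 0.0915 W/m^2
d = 521 * 2.4 / 0.0915 = 13665.57 m

13665.57


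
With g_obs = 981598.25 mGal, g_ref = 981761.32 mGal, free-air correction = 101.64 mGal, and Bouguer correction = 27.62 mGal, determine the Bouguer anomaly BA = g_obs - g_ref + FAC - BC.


BA = g_obs - g_ref + FAC - BC
= 981598.25 - 981761.32 + 101.64 - 27.62
= -89.05 mGal

-89.05


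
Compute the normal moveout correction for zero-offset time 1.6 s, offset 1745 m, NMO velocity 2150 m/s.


x/Vnmo = 1745/2150 = 0.811628
(x/Vnmo)^2 = 0.65874
t0^2 = 2.56
sqrt(2.56 + 0.65874) = 1.794085
dt = 1.794085 - 1.6 = 0.194085

0.194085


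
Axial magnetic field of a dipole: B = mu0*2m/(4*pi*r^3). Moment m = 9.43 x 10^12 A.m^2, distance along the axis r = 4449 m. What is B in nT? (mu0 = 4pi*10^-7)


m = 9.43 x 10^12 = 9430000000000 A.m^2
2m = 18860000000000 A.m^2
r^3 = 4449^3 = 88061730849
B = (4pi*10^-7) * 18860000000000 / (4*pi * 88061730849) * 1e9
= 23700174.978681 / 1106616346790.48 * 1e9
= 21416.7946 nT

21416.7946


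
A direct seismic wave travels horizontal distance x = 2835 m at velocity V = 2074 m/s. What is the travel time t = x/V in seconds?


t = x / V
= 2835 / 2074
= 1.3669 s

1.3669


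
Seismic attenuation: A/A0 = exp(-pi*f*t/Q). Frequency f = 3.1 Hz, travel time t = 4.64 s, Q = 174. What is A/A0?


pi*f*t/Q = pi*3.1*4.64/174 = 0.259705
A/A0 = exp(-0.259705) = 0.771279

0.771279


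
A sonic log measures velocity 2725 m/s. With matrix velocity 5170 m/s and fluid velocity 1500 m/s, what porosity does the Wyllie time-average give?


1/V - 1/Vm = 1/2725 - 1/5170 = 0.00017355
1/Vf - 1/Vm = 1/1500 - 1/5170 = 0.00047324
phi = 0.00017355 / 0.00047324 = 0.3667

0.3667


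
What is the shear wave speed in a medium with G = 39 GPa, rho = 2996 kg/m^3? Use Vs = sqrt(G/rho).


Convert G to Pa: G = 39e9 Pa
Compute G/rho = 39e9 / 2996 = 13017356.4753
Vs = sqrt(13017356.4753) = 3607.96 m/s

3607.96


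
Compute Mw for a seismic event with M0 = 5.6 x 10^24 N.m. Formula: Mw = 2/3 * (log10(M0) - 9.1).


log10(M0) = log10(5.6 x 10^24) = 24.7482
Mw = 2/3 * (24.7482 - 9.1)
= 2/3 * 15.6482
= 10.43

10.43


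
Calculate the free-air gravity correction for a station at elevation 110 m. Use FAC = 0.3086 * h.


FAC = 0.3086 * h
= 0.3086 * 110
= 33.946 mGal

33.946


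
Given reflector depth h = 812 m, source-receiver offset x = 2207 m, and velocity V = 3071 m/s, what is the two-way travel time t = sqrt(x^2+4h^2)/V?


x^2 + 4h^2 = 2207^2 + 4*812^2 = 4870849 + 2637376 = 7508225
sqrt(7508225) = 2740.114
t = 2740.114 / 3071 = 0.8923 s

0.8923


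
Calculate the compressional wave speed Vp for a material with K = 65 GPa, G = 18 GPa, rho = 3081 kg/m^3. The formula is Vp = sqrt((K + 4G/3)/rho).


First compute the effective modulus:
K + 4G/3 = 65e9 + 4*18e9/3 = 89000000000.0 Pa
Then divide by density:
89000000000.0 / 3081 = 28886725.0893 Pa/(kg/m^3)
Take the square root:
Vp = sqrt(28886725.0893) = 5374.64 m/s

5374.64


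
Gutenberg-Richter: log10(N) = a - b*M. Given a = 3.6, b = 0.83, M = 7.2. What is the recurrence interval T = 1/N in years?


log10(N) = 3.6 - 0.83*7.2 = -2.376
N = 10^-2.376 = 0.004207
T = 1/N = 1/0.004207 = 237.684 years

237.684


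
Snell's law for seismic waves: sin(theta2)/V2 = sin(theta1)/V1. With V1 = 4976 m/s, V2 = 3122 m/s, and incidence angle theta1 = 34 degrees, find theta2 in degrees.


sin(theta1) = sin(34 deg) = 0.559193
sin(theta2) = V2/V1 * sin(theta1) = 3122/4976 * 0.559193 = 0.350844
theta2 = arcsin(0.350844) = 20.539 degrees

20.539


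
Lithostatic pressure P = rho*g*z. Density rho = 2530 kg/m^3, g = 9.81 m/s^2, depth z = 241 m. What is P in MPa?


P = rho * g * z / 1e6
= 2530 * 9.81 * 241 / 1e6
= 5981451.3 / 1e6
= 5.9815 MPa

5.9815


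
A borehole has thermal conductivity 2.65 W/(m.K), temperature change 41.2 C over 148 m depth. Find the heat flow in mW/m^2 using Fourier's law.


q = k * dT / dz * 1000
= 2.65 * 41.2 / 148 * 1000
= 0.737703 * 1000
= 737.7027 mW/m^2

737.7027


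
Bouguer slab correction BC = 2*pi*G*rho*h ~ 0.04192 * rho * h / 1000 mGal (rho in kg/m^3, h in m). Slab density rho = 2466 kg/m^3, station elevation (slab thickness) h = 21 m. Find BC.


BC = 0.04192 * rho * h / 1000
= 0.04192 * 2466 * 21 / 1000
= 2.1709 mGal

2.1709


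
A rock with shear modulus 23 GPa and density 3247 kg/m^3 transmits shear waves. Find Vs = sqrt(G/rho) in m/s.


Convert G to Pa: G = 23e9 Pa
Compute G/rho = 23e9 / 3247 = 7083461.6569
Vs = sqrt(7083461.6569) = 2661.48 m/s

2661.48


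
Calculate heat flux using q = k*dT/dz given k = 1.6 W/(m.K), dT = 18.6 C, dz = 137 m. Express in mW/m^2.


q = k * dT / dz * 1000
= 1.6 * 18.6 / 137 * 1000
= 0.217226 * 1000
= 217.2263 mW/m^2

217.2263


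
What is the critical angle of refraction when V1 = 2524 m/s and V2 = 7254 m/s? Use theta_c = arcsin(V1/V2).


V1/V2 = 2524/7254 = 0.347946
theta_c = arcsin(0.347946) = 20.3617 degrees

20.3617


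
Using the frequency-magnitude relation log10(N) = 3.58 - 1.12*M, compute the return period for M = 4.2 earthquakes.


log10(N) = 3.58 - 1.12*4.2 = -1.124
N = 10^-1.124 = 0.075162
T = 1/N = 1/0.075162 = 13.3045 years

13.3045


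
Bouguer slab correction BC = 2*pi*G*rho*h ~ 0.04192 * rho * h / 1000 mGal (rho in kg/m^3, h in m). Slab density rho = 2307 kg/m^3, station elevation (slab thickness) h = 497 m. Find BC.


BC = 0.04192 * rho * h / 1000
= 0.04192 * 2307 * 497 / 1000
= 48.0646 mGal

48.0646


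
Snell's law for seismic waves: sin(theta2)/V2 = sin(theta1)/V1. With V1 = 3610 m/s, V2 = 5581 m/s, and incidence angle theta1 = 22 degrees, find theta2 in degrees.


sin(theta1) = sin(22 deg) = 0.374607
sin(theta2) = V2/V1 * sin(theta1) = 5581/3610 * 0.374607 = 0.579136
theta2 = arcsin(0.579136) = 35.3898 degrees

35.3898


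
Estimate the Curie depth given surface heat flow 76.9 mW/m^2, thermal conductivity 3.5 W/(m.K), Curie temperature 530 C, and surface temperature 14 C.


T_Curie - T_surf = 530 - 14 = 516 C
Convert q to W/m^2: 76.9 mW/m^2 = 0.0769 W/m^2
d = 516 * 3.5 / 0.0769 = 23485.05 m

23485.05


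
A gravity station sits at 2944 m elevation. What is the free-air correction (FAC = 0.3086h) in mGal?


FAC = 0.3086 * h
= 0.3086 * 2944
= 908.5184 mGal

908.5184


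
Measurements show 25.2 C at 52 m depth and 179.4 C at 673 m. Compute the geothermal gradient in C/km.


dT = 179.4 - 25.2 = 154.2 C
dz = 673 - 52 = 621 m
gradient = dT/dz * 1000 = 154.2/621 * 1000 = 248.3092 C/km

248.3092


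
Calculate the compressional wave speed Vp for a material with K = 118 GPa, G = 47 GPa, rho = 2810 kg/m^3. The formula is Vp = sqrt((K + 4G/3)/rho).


First compute the effective modulus:
K + 4G/3 = 118e9 + 4*47e9/3 = 180666666666.67 Pa
Then divide by density:
180666666666.67 / 2810 = 64294187.4259 Pa/(kg/m^3)
Take the square root:
Vp = sqrt(64294187.4259) = 8018.37 m/s

8018.37


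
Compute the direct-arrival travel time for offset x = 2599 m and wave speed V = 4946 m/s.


t = x / V
= 2599 / 4946
= 0.5255 s

0.5255


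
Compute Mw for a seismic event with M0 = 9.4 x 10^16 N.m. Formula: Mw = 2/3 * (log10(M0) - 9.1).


log10(M0) = log10(9.4 x 10^16) = 16.9731
Mw = 2/3 * (16.9731 - 9.1)
= 2/3 * 7.8731
= 5.25

5.25


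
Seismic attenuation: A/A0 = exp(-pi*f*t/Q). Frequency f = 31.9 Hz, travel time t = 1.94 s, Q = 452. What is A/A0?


pi*f*t/Q = pi*31.9*1.94/452 = 0.430134
A/A0 = exp(-0.430134) = 0.650422

0.650422


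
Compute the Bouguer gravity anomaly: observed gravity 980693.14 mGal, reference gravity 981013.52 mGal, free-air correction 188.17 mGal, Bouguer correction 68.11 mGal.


BA = g_obs - g_ref + FAC - BC
= 980693.14 - 981013.52 + 188.17 - 68.11
= -200.32 mGal

-200.32


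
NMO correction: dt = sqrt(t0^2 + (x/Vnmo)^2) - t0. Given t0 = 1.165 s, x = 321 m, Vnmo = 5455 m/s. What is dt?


x/Vnmo = 321/5455 = 0.058845
(x/Vnmo)^2 = 0.003463
t0^2 = 1.357225
sqrt(1.357225 + 0.003463) = 1.166485
dt = 1.166485 - 1.165 = 0.001485

0.001485


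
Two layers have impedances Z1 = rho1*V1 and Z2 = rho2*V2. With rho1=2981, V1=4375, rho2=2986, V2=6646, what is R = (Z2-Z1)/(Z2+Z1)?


Z1 = 2981 * 4375 = 13041875
Z2 = 2986 * 6646 = 19844956
R = (19844956 - 13041875) / (19844956 + 13041875) = 6803081 / 32886831 = 0.2069

0.2069


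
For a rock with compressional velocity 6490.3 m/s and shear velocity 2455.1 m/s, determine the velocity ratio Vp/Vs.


Vp/Vs = 6490.3 / 2455.1
= 2.6436

2.6436


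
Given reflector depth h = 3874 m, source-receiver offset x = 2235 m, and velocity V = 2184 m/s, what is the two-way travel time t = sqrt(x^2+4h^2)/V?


x^2 + 4h^2 = 2235^2 + 4*3874^2 = 4995225 + 60031504 = 65026729
sqrt(65026729) = 8063.9152
t = 8063.9152 / 2184 = 3.6923 s

3.6923


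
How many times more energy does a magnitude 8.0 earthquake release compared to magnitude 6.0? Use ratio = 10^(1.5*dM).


M2 - M1 = 8.0 - 6.0 = 2.0
1.5 * 2.0 = 3.0
ratio = 10^3.0 = 1000.0

1000.0


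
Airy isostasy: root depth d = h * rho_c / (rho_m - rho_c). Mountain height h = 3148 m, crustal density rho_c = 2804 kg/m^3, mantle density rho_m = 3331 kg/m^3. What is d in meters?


rho_m - rho_c = 3331 - 2804 = 527
d = 3148 * 2804 / 527
= 8826992 / 527
= 16749.51 m

16749.51


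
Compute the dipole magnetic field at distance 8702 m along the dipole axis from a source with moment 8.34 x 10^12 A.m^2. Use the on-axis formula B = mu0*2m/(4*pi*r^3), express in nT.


m = 8.34 x 10^12 = 8340000000000 A.m^2
2m = 16680000000000 A.m^2
r^3 = 8702^3 = 658957244408
B = (4pi*10^-7) * 16680000000000 / (4*pi * 658957244408) * 1e9
= 20960706.184751 / 8280700952247.79 * 1e9
= 2531.272 nT

2531.272


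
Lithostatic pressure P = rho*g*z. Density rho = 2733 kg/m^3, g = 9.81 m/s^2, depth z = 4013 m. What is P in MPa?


P = rho * g * z / 1e6
= 2733 * 9.81 * 4013 / 1e6
= 107591459.49 / 1e6
= 107.5915 MPa

107.5915


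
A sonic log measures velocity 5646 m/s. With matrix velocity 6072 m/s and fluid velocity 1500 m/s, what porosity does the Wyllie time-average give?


1/V - 1/Vm = 1/5646 - 1/6072 = 1.243e-05
1/Vf - 1/Vm = 1/1500 - 1/6072 = 0.00050198
phi = 1.243e-05 / 0.00050198 = 0.0248

0.0248


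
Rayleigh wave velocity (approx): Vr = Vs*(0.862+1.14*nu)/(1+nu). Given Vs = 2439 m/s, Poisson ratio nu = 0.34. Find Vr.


Numerator factor = 0.862 + 1.14*0.34 = 1.2496
Denominator = 1 + 0.34 = 1.34
Vr = 2439 * 1.2496 / 1.34 = 2274.46 m/s

2274.46


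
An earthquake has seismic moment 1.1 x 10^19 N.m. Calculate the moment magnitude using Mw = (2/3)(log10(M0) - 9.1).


log10(M0) = log10(1.1 x 10^19) = 19.0414
Mw = 2/3 * (19.0414 - 9.1)
= 2/3 * 9.9414
= 6.63

6.63


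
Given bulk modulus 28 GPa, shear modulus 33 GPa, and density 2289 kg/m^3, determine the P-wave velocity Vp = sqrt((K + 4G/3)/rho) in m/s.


First compute the effective modulus:
K + 4G/3 = 28e9 + 4*33e9/3 = 72000000000.0 Pa
Then divide by density:
72000000000.0 / 2289 = 31454783.7484 Pa/(kg/m^3)
Take the square root:
Vp = sqrt(31454783.7484) = 5608.46 m/s

5608.46


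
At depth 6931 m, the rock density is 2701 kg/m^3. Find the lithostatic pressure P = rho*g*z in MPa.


P = rho * g * z / 1e6
= 2701 * 9.81 * 6931 / 1e6
= 183649390.11 / 1e6
= 183.6494 MPa

183.6494


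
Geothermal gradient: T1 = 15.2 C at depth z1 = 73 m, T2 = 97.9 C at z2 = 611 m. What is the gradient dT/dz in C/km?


dT = 97.9 - 15.2 = 82.7 C
dz = 611 - 73 = 538 m
gradient = dT/dz * 1000 = 82.7/538 * 1000 = 153.7175 C/km

153.7175


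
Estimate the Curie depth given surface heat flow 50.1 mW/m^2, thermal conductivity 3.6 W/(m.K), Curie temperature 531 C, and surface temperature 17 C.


T_Curie - T_surf = 531 - 17 = 514 C
Convert q to W/m^2: 50.1 mW/m^2 = 0.0501 W/m^2
d = 514 * 3.6 / 0.0501 = 36934.13 m

36934.13


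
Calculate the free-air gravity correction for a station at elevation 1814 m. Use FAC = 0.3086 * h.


FAC = 0.3086 * h
= 0.3086 * 1814
= 559.8004 mGal

559.8004


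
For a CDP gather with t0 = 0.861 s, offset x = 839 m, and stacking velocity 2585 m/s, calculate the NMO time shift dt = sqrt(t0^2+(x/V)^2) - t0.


x/Vnmo = 839/2585 = 0.324565
(x/Vnmo)^2 = 0.105342
t0^2 = 0.741321
sqrt(0.741321 + 0.105342) = 0.920143
dt = 0.920143 - 0.861 = 0.059143

0.059143


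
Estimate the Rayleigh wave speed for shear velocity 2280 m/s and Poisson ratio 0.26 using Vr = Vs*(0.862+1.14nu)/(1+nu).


Numerator factor = 0.862 + 1.14*0.26 = 1.1584
Denominator = 1 + 0.26 = 1.26
Vr = 2280 * 1.1584 / 1.26 = 2096.15 m/s

2096.15


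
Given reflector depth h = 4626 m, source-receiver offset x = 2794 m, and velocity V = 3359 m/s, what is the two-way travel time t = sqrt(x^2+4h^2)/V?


x^2 + 4h^2 = 2794^2 + 4*4626^2 = 7806436 + 85599504 = 93405940
sqrt(93405940) = 9664.6749
t = 9664.6749 / 3359 = 2.8772 s

2.8772


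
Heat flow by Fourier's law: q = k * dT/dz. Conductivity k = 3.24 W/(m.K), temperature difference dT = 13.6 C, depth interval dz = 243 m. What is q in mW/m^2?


q = k * dT / dz * 1000
= 3.24 * 13.6 / 243 * 1000
= 0.181333 * 1000
= 181.3333 mW/m^2

181.3333


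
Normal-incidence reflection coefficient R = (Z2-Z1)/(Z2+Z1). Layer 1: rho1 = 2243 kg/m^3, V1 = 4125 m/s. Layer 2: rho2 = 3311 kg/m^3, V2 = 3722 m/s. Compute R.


Z1 = 2243 * 4125 = 9252375
Z2 = 3311 * 3722 = 12323542
R = (12323542 - 9252375) / (12323542 + 9252375) = 3071167 / 21575917 = 0.1423

0.1423


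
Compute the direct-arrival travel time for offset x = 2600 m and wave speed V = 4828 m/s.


t = x / V
= 2600 / 4828
= 0.5385 s

0.5385


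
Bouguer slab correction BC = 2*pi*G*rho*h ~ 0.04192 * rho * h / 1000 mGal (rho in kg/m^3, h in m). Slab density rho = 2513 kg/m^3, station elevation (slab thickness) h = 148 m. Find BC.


BC = 0.04192 * rho * h / 1000
= 0.04192 * 2513 * 148 / 1000
= 15.5911 mGal

15.5911


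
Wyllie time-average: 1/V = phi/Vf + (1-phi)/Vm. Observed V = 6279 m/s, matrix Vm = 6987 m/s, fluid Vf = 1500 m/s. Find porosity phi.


1/V - 1/Vm = 1/6279 - 1/6987 = 1.614e-05
1/Vf - 1/Vm = 1/1500 - 1/6987 = 0.00052354
phi = 1.614e-05 / 0.00052354 = 0.0308

0.0308


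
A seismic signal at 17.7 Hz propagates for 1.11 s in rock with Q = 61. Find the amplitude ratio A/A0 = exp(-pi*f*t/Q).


pi*f*t/Q = pi*17.7*1.11/61 = 1.01185
A/A0 = exp(-1.01185) = 0.363546

0.363546


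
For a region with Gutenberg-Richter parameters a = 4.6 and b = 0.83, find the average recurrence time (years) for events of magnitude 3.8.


log10(N) = 4.6 - 0.83*3.8 = 1.446
N = 10^1.446 = 27.925438
T = 1/N = 1/27.925438 = 0.0358 years

0.0358


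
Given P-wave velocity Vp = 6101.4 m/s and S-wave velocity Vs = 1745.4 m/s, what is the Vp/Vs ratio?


Vp/Vs = 6101.4 / 1745.4
= 3.4957

3.4957


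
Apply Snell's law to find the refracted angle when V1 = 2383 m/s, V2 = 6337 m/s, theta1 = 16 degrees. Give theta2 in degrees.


sin(theta1) = sin(16 deg) = 0.275637
sin(theta2) = V2/V1 * sin(theta1) = 6337/2383 * 0.275637 = 0.732989
theta2 = arcsin(0.732989) = 47.1376 degrees

47.1376


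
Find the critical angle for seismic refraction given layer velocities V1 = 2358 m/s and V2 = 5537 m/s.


V1/V2 = 2358/5537 = 0.425862
theta_c = arcsin(0.425862) = 25.2053 degrees

25.2053


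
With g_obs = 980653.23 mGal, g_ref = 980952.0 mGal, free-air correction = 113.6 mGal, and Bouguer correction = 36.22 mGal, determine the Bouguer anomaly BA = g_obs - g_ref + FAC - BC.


BA = g_obs - g_ref + FAC - BC
= 980653.23 - 980952.0 + 113.6 - 36.22
= -221.39 mGal

-221.39


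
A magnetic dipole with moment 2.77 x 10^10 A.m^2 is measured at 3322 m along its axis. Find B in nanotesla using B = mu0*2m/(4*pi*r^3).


m = 2.77 x 10^10 = 27700000000 A.m^2
2m = 55400000000 A.m^2
r^3 = 3322^3 = 36660542248
B = (4pi*10^-7) * 55400000000 / (4*pi * 36660542248) * 1e9
= 69617.693204 / 460689960811.74 * 1e9
= 151.1161 nT

151.1161


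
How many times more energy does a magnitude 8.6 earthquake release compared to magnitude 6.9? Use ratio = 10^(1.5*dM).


M2 - M1 = 8.6 - 6.9 = 1.7
1.5 * 1.7 = 2.55
ratio = 10^2.55 = 354.81

354.81


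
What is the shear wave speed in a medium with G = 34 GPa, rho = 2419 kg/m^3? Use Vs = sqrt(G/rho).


Convert G to Pa: G = 34e9 Pa
Compute G/rho = 34e9 / 2419 = 14055394.7912
Vs = sqrt(14055394.7912) = 3749.05 m/s

3749.05


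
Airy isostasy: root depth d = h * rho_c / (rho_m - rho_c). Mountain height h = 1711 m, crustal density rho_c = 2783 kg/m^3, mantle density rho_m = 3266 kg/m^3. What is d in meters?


rho_m - rho_c = 3266 - 2783 = 483
d = 1711 * 2783 / 483
= 4761713 / 483
= 9858.62 m

9858.62


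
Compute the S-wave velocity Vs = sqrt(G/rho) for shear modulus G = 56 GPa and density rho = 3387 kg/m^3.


Convert G to Pa: G = 56e9 Pa
Compute G/rho = 56e9 / 3387 = 16533805.7278
Vs = sqrt(16533805.7278) = 4066.18 m/s

4066.18


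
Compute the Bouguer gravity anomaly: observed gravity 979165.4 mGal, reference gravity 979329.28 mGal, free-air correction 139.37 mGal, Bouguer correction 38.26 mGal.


BA = g_obs - g_ref + FAC - BC
= 979165.4 - 979329.28 + 139.37 - 38.26
= -62.77 mGal

-62.77


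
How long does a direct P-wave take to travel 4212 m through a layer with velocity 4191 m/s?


t = x / V
= 4212 / 4191
= 1.005 s

1.005


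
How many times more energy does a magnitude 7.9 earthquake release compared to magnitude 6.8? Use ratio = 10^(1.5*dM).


M2 - M1 = 7.9 - 6.8 = 1.1
1.5 * 1.1 = 1.65
ratio = 10^1.65 = 44.67

44.67


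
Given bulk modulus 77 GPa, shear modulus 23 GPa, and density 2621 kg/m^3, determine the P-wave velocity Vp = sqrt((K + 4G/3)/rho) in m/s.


First compute the effective modulus:
K + 4G/3 = 77e9 + 4*23e9/3 = 107666666666.67 Pa
Then divide by density:
107666666666.67 / 2621 = 41078468.7778 Pa/(kg/m^3)
Take the square root:
Vp = sqrt(41078468.7778) = 6409.25 m/s

6409.25


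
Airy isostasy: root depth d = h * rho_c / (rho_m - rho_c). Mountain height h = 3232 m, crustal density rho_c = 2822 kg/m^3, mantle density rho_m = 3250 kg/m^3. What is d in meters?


rho_m - rho_c = 3250 - 2822 = 428
d = 3232 * 2822 / 428
= 9120704 / 428
= 21310.06 m

21310.06


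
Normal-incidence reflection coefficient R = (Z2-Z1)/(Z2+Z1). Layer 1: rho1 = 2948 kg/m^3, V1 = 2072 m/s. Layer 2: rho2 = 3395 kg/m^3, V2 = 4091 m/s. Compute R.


Z1 = 2948 * 2072 = 6108256
Z2 = 3395 * 4091 = 13888945
R = (13888945 - 6108256) / (13888945 + 6108256) = 7780689 / 19997201 = 0.3891

0.3891


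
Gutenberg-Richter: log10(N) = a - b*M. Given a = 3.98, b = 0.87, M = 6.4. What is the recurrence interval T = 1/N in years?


log10(N) = 3.98 - 0.87*6.4 = -1.588
N = 10^-1.588 = 0.025823
T = 1/N = 1/0.025823 = 38.7258 years

38.7258


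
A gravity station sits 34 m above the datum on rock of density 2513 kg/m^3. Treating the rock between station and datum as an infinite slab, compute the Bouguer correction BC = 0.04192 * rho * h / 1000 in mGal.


BC = 0.04192 * rho * h / 1000
= 0.04192 * 2513 * 34 / 1000
= 3.5817 mGal

3.5817


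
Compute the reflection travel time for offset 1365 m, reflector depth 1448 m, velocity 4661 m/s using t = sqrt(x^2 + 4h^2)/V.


x^2 + 4h^2 = 1365^2 + 4*1448^2 = 1863225 + 8386816 = 10250041
sqrt(10250041) = 3201.5685
t = 3201.5685 / 4661 = 0.6869 s

0.6869


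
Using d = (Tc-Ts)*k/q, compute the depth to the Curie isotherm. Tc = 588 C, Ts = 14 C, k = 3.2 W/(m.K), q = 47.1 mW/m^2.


T_Curie - T_surf = 588 - 14 = 574 C
Convert q to W/m^2: 47.1 mW/m^2 = 0.0471 W/m^2
d = 574 * 3.2 / 0.0471 = 38997.88 m

38997.88


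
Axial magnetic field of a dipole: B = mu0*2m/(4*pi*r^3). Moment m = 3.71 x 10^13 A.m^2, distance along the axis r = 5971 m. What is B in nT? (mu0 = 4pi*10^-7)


m = 3.71 x 10^13 = 37100000000000 A.m^2
2m = 74200000000000 A.m^2
r^3 = 5971^3 = 212883113611
B = (4pi*10^-7) * 74200000000000 / (4*pi * 212883113611) * 1e9
= 93242469.958545 / 2675168103174.56 * 1e9
= 34854.8078 nT

34854.8078


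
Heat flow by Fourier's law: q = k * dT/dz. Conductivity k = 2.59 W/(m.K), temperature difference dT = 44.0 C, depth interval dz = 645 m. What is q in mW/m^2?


q = k * dT / dz * 1000
= 2.59 * 44.0 / 645 * 1000
= 0.176682 * 1000
= 176.6822 mW/m^2

176.6822


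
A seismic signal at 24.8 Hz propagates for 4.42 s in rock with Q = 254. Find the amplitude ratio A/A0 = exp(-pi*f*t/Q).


pi*f*t/Q = pi*24.8*4.42/254 = 1.355783
A/A0 = exp(-1.355783) = 0.257745

0.257745


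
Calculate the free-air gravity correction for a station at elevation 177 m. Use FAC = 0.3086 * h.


FAC = 0.3086 * h
= 0.3086 * 177
= 54.6222 mGal

54.6222


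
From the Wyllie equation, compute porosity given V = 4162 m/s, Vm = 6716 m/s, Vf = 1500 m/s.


1/V - 1/Vm = 1/4162 - 1/6716 = 9.137e-05
1/Vf - 1/Vm = 1/1500 - 1/6716 = 0.00051777
phi = 9.137e-05 / 0.00051777 = 0.1765

0.1765


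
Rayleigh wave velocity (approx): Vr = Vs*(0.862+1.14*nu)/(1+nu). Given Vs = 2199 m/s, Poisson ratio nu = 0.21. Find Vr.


Numerator factor = 0.862 + 1.14*0.21 = 1.1014
Denominator = 1 + 0.21 = 1.21
Vr = 2199 * 1.1014 / 1.21 = 2001.64 m/s

2001.64


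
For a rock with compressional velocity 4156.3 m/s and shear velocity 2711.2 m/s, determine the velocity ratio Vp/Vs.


Vp/Vs = 4156.3 / 2711.2
= 1.533

1.533


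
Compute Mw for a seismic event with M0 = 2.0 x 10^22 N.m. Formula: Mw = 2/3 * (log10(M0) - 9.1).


log10(M0) = log10(2.0 x 10^22) = 22.301
Mw = 2/3 * (22.301 - 9.1)
= 2/3 * 13.201
= 8.8

8.8


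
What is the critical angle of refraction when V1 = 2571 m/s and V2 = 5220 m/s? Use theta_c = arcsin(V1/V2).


V1/V2 = 2571/5220 = 0.492529
theta_c = arcsin(0.492529) = 29.5069 degrees

29.5069


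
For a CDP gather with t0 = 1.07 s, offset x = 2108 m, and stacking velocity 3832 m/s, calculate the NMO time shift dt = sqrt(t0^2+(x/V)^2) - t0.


x/Vnmo = 2108/3832 = 0.550104
(x/Vnmo)^2 = 0.302615
t0^2 = 1.1449
sqrt(1.1449 + 0.302615) = 1.203127
dt = 1.203127 - 1.07 = 0.133127

0.133127
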